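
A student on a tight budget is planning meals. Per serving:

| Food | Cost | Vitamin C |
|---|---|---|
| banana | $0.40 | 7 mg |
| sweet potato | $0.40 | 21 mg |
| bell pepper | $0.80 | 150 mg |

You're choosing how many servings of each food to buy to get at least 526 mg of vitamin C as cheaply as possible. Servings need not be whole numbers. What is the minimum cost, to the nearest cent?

$2.81

Cost per mg of vitamin C: bell pepper $0.0053, sweet potato $0.0190, banana $0.0571.
With no serving limits, use only bell pepper: 526 mg / 150 mg = 3.507 servings × $0.80 = $2.81.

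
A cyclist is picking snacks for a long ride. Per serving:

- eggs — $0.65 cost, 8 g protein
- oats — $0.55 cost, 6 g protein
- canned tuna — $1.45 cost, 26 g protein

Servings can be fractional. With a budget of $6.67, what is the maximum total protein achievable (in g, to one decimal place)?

119.6 g

Protein per dollar: canned tuna 17.93, eggs 12.31, oats 10.91.
With no serving limits, spend the whole cost allowance on canned tuna: $6.67 / $1.45 × 26 g = 119.6 g.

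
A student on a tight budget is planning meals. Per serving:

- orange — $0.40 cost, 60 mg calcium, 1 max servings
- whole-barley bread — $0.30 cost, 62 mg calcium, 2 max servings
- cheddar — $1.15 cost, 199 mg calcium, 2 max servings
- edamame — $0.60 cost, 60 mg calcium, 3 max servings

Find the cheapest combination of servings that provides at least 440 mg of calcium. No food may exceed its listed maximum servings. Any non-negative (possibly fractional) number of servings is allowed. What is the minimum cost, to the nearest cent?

$2.43

Cost per mg of calcium: whole-barley bread $0.0048, cheddar $0.0058, orange $0.0067, edamame $0.0100.
Take 2 servings of whole-barley bread: +124.0 mg calcium for $0.60 (total $0.60, still need 316.0 mg).
Take 1.588 servings of cheddar: +316.0 mg calcium for $1.83 (total $2.43, still need 0.0 mg).
Filling from the cheapest source first is optimal under one linear minimum: $2.43.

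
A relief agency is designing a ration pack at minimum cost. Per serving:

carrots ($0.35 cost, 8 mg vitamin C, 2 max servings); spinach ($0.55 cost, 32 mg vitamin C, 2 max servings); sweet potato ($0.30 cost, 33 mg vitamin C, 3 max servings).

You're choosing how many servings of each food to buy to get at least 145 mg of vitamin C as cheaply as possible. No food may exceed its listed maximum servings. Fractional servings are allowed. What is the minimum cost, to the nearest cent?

$1.69

Cost per mg of vitamin C: sweet potato $0.0091, spinach $0.0172, carrots $0.0437.
Take 3 servings of sweet potato: +99.0 mg vitamin C for $0.90 (total $0.90, still need 46.0 mg).
Take 1.438 servings of spinach: +46.0 mg vitamin C for $0.79 (total $1.69, still need 0.0 mg).
Greedy by cheapest-per-mg is optimal for a single linear constraint, so the minimum cost is $1.69.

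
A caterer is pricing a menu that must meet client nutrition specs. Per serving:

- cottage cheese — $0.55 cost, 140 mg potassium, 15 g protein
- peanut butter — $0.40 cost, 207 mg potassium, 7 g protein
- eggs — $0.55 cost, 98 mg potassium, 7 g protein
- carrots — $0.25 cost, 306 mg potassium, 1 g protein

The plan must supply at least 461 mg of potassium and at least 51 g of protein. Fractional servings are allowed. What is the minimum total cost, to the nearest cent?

This is a tiny linear program; its minimum lies at a vertex of the feasible set. List the vertices and price them.
cottage cheese only: max(461/140, 51/15) = 3.4 servings → $1.87.
peanut butter only: max(461/207, 51/7) = 7.286 servings → $2.91.
eggs only: max(461/98, 51/7) = 7.286 servings → $4.01.
carrots only: max(461/306, 51/1) = 51 servings → $12.75.
cottage cheese + peanut butter: intersection lies outside the first quadrant.
cottage cheese + eggs: the both-tight solution has a negative serving — not a feasible corner.
cottage cheese + carrots: intersection lies outside the first quadrant.
peanut butter + eggs: the both-tight solution has a negative serving — not a feasible corner.
peanut butter + carrots with both targets exact would need a negative amount; discard.
eggs + carrots: intersection lies outside the first quadrant.
So the least-cost plan costs $1.87.

$1.87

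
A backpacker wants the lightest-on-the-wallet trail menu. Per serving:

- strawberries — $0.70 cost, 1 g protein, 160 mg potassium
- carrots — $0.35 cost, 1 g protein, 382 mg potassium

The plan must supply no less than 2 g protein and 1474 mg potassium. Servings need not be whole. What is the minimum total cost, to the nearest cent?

$1.35

strawberries only: max(2/1, 1474/160) = 9.213 servings → $6.45.
carrots only: max(2/1, 1474/382) = 3.859 servings → $1.35.
strawberries + carrots: intersection lies outside the first quadrant.
So the least-cost plan costs $1.35.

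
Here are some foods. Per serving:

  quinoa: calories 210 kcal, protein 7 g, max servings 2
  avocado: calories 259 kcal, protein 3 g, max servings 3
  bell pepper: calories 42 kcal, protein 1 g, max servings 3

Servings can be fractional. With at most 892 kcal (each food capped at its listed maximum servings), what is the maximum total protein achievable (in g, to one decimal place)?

Protein per kcal: quinoa 0.03333, bell pepper 0.02381, avocado 0.01158.
Take 2 servings of quinoa: uses 420 kcal, +14.0 g protein (running total 14.0 g).
Take 3 servings of bell pepper: uses 126 kcal, +3.0 g protein (running total 17.0 g).
Take 1.336 servings of avocado: uses 346 kcal, +4.0 g protein (running total 21.0 g).
Filling greedily by protein-per-kcal is optimal for one linear limit, giving 21.0 g.

21.0 g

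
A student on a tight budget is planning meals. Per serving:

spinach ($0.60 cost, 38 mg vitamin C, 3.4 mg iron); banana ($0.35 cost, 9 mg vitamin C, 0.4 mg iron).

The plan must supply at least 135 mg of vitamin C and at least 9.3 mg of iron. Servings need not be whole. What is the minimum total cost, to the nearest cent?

$2.13

An LP optimum is at a vertex; with two nutrient constraints at most two foods are used. Check each candidate.
spinach only: max(135/38, 9.3/3.4) = 3.553 servings → $2.13.
banana only: max(135/9, 9.3/0.4) = 23.25 servings → $8.14.
spinach + banana with both tight: 1.929 servings and 6.857 servings → $3.56.
The minimum over all feasible corners is $2.13.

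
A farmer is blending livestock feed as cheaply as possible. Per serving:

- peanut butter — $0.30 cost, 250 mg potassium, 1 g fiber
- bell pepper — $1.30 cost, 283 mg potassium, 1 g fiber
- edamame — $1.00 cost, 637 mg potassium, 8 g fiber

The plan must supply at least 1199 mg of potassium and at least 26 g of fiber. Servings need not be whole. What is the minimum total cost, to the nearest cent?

A basic optimal solution has at most two foods positive. Try each food alone and each pair with both targets met exactly.
peanut butter only: max(1199/250, 26/1) = 26 servings → $7.80.
bell pepper only: max(1199/283, 26/1) = 26 servings → $33.80.
edamame only: max(1199/637, 26/8) = 3.25 servings → $3.25.
peanut butter + bell pepper: the both-tight solution has a negative serving — not a feasible corner.
peanut butter + edamame: the both-tight solution has a negative serving — not a feasible corner.
bell pepper + edamame: intersection lies outside the first quadrant.
The minimum over all feasible corners is $3.25.

$3.25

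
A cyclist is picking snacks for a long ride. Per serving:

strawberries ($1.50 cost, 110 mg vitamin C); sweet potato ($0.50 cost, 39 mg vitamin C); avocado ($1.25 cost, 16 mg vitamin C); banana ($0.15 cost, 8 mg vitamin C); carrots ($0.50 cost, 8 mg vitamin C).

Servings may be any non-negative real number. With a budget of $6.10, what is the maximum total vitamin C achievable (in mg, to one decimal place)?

475.8 mg

Vitamin C per dollar: sweet potato 78, strawberries 73.33, banana 53.33, carrots 16, avocado 12.8.
With no serving limits, spend the whole cost allowance on sweet potato: $6.10 / $0.50 × 39 mg = 475.8 mg.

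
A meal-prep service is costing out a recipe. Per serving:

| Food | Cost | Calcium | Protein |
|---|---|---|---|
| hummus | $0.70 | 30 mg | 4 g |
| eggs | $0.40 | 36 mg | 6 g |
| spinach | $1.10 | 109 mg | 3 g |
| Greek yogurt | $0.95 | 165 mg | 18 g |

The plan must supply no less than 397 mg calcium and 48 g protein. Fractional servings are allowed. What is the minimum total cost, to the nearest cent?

$2.53

With two linear requirements the optimum uses one or two foods; enumerate the corners.
hummus only: max(397/30, 48/4) = 13.23 servings → $9.26.
eggs only: max(397/36, 48/6) = 11.03 servings → $4.41.
spinach only: max(397/109, 48/3) = 16 servings → $17.60.
Greek yogurt only: max(397/165, 48/18) = 2.667 servings → $2.53.
hummus + eggs: intersection lies outside the first quadrant.
hummus + spinach with both tight: 11.68 servings and 0.4277 servings → $8.65.
hummus + Greek yogurt with both tight: 6.45 servings and 1.233 servings → $5.69.
eggs + spinach with both tight: 7.401 servings and 1.198 servings → $4.28.
eggs + Greek yogurt with both tight: 2.263 servings and 1.912 servings → $2.72.
spinach + Greek yogurt: intersection lies outside the first quadrant.
Cheapest feasible corner: $2.53.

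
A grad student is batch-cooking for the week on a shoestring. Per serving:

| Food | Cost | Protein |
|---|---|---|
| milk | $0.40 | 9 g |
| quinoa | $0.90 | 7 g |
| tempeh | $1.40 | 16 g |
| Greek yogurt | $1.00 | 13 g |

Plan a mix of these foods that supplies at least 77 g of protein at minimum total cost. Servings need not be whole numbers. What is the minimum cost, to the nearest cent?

Cost per g of protein: milk $0.0444, Greek yogurt $0.0769, tempeh $0.0875, quinoa $0.1286.
With no serving limits, use only milk: 77 g / 9 g = 8.556 servings × $0.40 = $3.42.

$3.42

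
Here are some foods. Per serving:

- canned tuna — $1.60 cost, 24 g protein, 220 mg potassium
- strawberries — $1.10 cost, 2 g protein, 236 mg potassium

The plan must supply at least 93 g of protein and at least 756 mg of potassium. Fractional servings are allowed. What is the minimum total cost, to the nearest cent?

$6.20

The cheapest plan sits at a corner of the feasible region — with two constraints it uses at most two foods.
canned tuna only: max(93/24, 756/220) = 3.875 servings → $6.20.
strawberries only: max(93/2, 756/236) = 46.5 servings → $51.15.
canned tuna + strawberries with both targets exact would need a negative amount; discard.
The minimum over all feasible corners is $6.20.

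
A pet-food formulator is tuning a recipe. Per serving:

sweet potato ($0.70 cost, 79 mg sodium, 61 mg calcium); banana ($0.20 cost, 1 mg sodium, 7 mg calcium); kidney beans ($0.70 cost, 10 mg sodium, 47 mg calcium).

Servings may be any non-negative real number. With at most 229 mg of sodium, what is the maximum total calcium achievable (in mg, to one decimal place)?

1603.0 mg

Calcium per mg sodium: banana 7, kidney beans 4.7, sweet potato 0.7722.
With no serving limits, spend the whole sodium allowance on banana: 229 mg / 1 mg × 7 mg = 1603.0 mg.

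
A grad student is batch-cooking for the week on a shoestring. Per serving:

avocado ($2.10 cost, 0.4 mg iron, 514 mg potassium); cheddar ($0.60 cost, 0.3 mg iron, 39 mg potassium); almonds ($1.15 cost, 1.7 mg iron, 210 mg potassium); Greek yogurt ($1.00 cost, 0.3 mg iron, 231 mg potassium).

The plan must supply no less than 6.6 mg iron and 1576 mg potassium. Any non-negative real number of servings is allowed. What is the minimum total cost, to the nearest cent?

The cheapest plan sits at a corner of the feasible region — with two constraints it uses at most two foods.
avocado only: max(6.6/0.4, 1576/514) = 16.5 servings → $34.65.
cheddar only: max(6.6/0.3, 1576/39) = 40.41 servings → $24.25.
almonds only: max(6.6/1.7, 1576/210) = 7.505 servings → $8.63.
Greek yogurt only: max(6.6/0.3, 1576/231) = 22 servings → $22.00.
avocado + cheddar with both tight: 1.554 servings and 19.93 servings → $15.22.
avocado + almonds with both tight: 1.637 servings and 3.497 servings → $7.46.
avocado + Greek yogurt: intersection lies outside the first quadrant.
cheddar + almonds: intersection lies outside the first quadrant.
cheddar + Greek yogurt with both tight: 18.26 servings and 3.74 servings → $14.70.
almonds + Greek yogurt with both tight: 3.19 servings and 3.922 servings → $7.59.
Cheapest feasible corner: $7.46.

$7.46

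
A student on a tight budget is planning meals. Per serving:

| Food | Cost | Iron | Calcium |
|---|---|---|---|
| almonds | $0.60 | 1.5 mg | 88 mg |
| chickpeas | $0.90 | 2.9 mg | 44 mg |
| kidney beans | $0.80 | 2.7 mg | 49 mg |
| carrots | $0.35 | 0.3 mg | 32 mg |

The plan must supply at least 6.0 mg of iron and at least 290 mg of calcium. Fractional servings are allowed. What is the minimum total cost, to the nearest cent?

almonds only: max(6.0/1.5, 290/88) = 4 servings → $2.40.
chickpeas only: max(6.0/2.9, 290/44) = 6.591 servings → $5.93.
kidney beans only: max(6.0/2.7, 290/49) = 5.918 servings → $4.73.
carrots only: max(6.0/0.3, 290/32) = 20 servings → $7.00.
almonds + chickpeas with both tight: 3.05 servings and 0.4915 servings → $2.27.
almonds + kidney beans with both tight: 2.98 servings and 0.5667 servings → $2.24.
almonds + carrots: the both-tight solution has a negative serving — not a feasible corner.
chickpeas + kidney beans: the both-tight solution has a negative serving — not a feasible corner.
chickpeas + carrots with both tight: 1.319 servings and 7.249 servings → $3.72.
kidney beans + carrots with both tight: 1.464 servings and 6.82 servings → $3.56.
The minimum over all feasible corners is $2.24.

$2.24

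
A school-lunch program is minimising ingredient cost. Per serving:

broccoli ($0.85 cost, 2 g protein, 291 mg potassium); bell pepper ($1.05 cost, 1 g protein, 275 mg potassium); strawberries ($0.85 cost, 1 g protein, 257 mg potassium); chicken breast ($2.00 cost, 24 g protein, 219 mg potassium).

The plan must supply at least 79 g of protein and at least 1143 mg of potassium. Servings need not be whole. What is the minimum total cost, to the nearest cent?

$7.64

Compare the cost at each extreme point of the feasible region.
broccoli only: max(79/2, 1143/291) = 39.5 servings → $33.58.
bell pepper only: max(79/1, 1143/275) = 79 servings → $82.95.
strawberries only: max(79/1, 1143/257) = 79 servings → $67.15.
chicken breast only: max(79/24, 1143/219) = 5.219 servings → $10.44.
broccoli + bell pepper: the both-tight solution has a negative serving — not a feasible corner.
broccoli + strawberries: the both-tight solution has a negative serving — not a feasible corner.
broccoli + chicken breast with both tight: 1.548 servings and 3.163 servings → $7.64.
bell pepper + strawberries with both targets exact would need a negative amount; discard.
bell pepper + chicken breast with both tight: 1.588 servings and 3.226 servings → $8.12.
strawberries + chicken breast with both tight: 1.703 servings and 3.221 servings → $7.89.
The minimum over all feasible corners is $7.64.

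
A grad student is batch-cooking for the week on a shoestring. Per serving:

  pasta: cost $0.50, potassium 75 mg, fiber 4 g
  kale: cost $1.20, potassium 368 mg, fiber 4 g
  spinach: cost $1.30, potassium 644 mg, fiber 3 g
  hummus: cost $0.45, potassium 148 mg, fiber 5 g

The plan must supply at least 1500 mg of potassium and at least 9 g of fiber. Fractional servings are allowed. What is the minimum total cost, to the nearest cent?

This is a tiny linear program; its minimum lies at a vertex of the feasible set. List the vertices and price them.
pasta only: max(1500/75, 9/4) = 20 servings → $10.00.
kale only: max(1500/368, 9/4) = 4.076 servings → $4.89.
spinach only: max(1500/644, 9/3) = 3 servings → $3.90.
hummus only: max(1500/148, 9/5) = 10.14 servings → $4.56.
pasta + kale with both targets exact would need a negative amount; discard.
pasta + spinach with both tight: 0.5513 servings and 2.265 servings → $3.22.
pasta + hummus: the both-tight solution has a negative serving — not a feasible corner.
kale + spinach with both tight: 0.8804 servings and 1.826 servings → $3.43.
kale + hummus: intersection lies outside the first quadrant.
spinach + hummus with both tight: 2.222 servings and 0.4669 servings → $3.10.
The minimum over all feasible corners is $3.10.

$3.10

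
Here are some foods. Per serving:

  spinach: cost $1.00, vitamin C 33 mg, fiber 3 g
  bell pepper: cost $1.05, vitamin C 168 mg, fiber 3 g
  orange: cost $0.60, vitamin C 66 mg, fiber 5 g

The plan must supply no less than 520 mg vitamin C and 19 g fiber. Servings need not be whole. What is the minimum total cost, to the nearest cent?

$3.73

Compare the cost at each extreme point of the feasible region.
spinach only: max(520/33, 19/3) = 15.76 servings → $15.76.
bell pepper only: max(520/168, 19/3) = 6.333 servings → $6.65.
orange only: max(520/66, 19/5) = 7.879 servings → $4.73.
spinach + bell pepper with both tight: 4.03 servings and 2.304 servings → $6.45.
spinach + orange: intersection lies outside the first quadrant.
bell pepper + orange with both tight: 2.097 servings and 2.542 servings → $3.73.
The minimum over all feasible corners is $3.73.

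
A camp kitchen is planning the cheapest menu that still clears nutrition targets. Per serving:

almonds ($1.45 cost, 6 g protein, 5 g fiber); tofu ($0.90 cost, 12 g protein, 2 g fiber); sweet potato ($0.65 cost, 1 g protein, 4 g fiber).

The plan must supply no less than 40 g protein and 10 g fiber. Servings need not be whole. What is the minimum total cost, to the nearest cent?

An LP optimum is at a vertex; with two nutrient constraints at most two foods are used. Check each candidate.
almonds only: max(40/6, 10/5) = 6.667 servings → $9.67.
tofu only: max(40/12, 10/2) = 5 servings → $4.50.
sweet potato only: max(40/1, 10/4) = 40 servings → $26.00.
almonds + tofu with both tight: 0.8333 servings and 2.917 servings → $3.83.
almonds + sweet potato: the both-tight solution has a negative serving — not a feasible corner.
tofu + sweet potato with both tight: 3.261 servings and 0.8696 servings → $3.50.
Cheapest feasible corner: $3.50.

$3.50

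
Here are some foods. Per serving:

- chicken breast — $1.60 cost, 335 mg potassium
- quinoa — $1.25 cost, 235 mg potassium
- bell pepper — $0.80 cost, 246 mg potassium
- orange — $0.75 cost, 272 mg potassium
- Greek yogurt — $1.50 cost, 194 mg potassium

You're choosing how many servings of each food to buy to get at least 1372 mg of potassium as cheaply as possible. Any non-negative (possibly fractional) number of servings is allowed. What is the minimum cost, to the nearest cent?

$3.78

Cost per mg of potassium: orange $0.0028, bell pepper $0.0033, chicken breast $0.0048, quinoa $0.0053, Greek yogurt $0.0077.
With no serving limits, use only orange: 1372 mg / 272 mg = 5.044 servings × $0.75 = $3.78.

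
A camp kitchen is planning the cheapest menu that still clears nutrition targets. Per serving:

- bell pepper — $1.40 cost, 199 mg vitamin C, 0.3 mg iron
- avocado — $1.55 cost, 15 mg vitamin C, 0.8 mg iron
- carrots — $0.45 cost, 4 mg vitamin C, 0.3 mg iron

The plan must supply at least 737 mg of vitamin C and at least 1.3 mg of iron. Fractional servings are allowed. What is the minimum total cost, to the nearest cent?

Two binding constraints pin down two serving amounts, so the optimal mix uses at most two foods. The candidates are each food alone (scaled to the tighter of vitamin C/iron) and each pair with both constraints tight.
bell pepper only: max(737/199, 1.3/0.3) = 4.333 servings → $6.07.
avocado only: max(737/15, 1.3/0.8) = 49.13 servings → $76.16.
carrots only: max(737/4, 1.3/0.3) = 184.2 servings → $82.91.
bell pepper + avocado with both tight: 3.685 servings and 0.2431 servings → $5.54.
bell pepper + carrots with both tight: 3.691 servings and 0.6427 servings → $5.46.
avocado + carrots: intersection lies outside the first quadrant.
Cheapest feasible corner: $5.46.

$5.46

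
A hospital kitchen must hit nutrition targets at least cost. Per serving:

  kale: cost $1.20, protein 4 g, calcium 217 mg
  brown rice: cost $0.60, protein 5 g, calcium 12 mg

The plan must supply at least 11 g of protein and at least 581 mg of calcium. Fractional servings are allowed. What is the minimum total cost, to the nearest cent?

kale only: max(11/4, 581/217) = 2.75 servings → $3.30.
brown rice only: max(11/5, 581/12) = 48.42 servings → $29.05.
kale + brown rice with both tight: 2.674 servings and 0.06075 servings → $3.25.
So the least-cost plan costs $3.25.

$3.25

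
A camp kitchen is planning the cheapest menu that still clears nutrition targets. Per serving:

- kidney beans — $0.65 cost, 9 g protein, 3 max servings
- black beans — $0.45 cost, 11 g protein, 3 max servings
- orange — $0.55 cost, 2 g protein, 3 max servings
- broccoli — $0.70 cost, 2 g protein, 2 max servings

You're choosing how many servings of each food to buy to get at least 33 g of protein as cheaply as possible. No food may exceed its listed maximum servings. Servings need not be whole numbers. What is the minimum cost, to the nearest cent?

$1.35

Cost per g of protein: black beans $0.0409, kidney beans $0.0722, orange $0.2750, broccoli $0.3500.
Take 3 servings of black beans: +33.0 g protein for $1.35 (total $1.35, still need 0.0 g).
Filling from the cheapest source first is optimal under one linear minimum: $1.35.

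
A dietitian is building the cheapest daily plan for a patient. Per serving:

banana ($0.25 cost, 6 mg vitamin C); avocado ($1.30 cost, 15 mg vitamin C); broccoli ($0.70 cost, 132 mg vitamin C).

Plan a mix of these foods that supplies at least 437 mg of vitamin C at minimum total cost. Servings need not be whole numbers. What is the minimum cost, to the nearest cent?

$2.32

Cost per mg of vitamin C: broccoli $0.0053, banana $0.0417, avocado $0.0867.
With no serving limits, use only broccoli: 437 mg / 132 mg = 3.311 servings × $0.70 = $2.32.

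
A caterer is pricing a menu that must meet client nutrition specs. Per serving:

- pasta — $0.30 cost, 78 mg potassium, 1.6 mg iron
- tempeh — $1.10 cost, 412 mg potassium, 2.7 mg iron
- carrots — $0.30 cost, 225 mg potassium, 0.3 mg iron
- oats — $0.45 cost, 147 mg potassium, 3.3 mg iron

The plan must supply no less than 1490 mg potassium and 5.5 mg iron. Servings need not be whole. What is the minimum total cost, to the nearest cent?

At the optimum either one food covers both requirements or two foods hit both targets exactly; no other combination can be cheaper.
pasta only: max(1490/78, 5.5/1.6) = 19.1 servings → $5.73.
tempeh only: max(1490/412, 5.5/2.7) = 3.617 servings → $3.98.
carrots only: max(1490/225, 5.5/0.3) = 18.33 servings → $5.50.
oats only: max(1490/147, 5.5/3.3) = 10.14 servings → $4.56.
pasta + tempeh: intersection lies outside the first quadrant.
pasta + carrots with both tight: 2.348 servings and 5.808 servings → $2.45.
pasta + oats: intersection lies outside the first quadrant.
tempeh + carrots with both tight: 1.634 servings and 3.631 servings → $2.89.
tempeh + oats with both targets exact would need a negative amount; discard.
carrots + oats with both tight: 5.883 servings and 1.132 servings → $2.27.
So the least-cost plan costs $2.27.

$2.27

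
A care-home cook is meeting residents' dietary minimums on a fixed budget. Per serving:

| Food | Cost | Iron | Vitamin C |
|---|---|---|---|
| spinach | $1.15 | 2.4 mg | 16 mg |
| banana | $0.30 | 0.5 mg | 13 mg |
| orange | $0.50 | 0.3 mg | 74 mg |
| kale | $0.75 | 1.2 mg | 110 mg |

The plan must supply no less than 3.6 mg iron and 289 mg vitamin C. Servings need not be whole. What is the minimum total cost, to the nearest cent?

Check every corner: each single food scaled to meet both minima, and each pair solved so both constraints bind.
spinach only: max(3.6/2.4, 289/16) = 18.06 servings → $20.77.
banana only: max(3.6/0.5, 289/13) = 22.23 servings → $6.67.
orange only: max(3.6/0.3, 289/74) = 12 servings → $6.00.
kale only: max(3.6/1.2, 289/110) = 3 servings → $2.25.
spinach + banana with both targets exact would need a negative amount; discard.
spinach + orange with both tight: 1.04 servings and 3.681 servings → $3.04.
spinach + kale with both tight: 0.201 servings and 2.598 servings → $2.18.
banana + orange with both tight: 5.429 servings and 2.952 servings → $3.10.
banana + kale with both tight: 1.249 servings and 2.48 servings → $2.23.
orange + kale: the both-tight solution has a negative serving — not a feasible corner.
So the least-cost plan costs $2.18.

$2.18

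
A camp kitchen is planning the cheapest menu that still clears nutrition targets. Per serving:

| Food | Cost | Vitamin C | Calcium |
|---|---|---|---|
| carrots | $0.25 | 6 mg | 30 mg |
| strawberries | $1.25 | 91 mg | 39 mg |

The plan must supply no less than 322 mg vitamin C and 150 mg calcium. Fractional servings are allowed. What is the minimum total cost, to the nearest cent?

A basic optimal solution has at most two foods positive. Try each food alone and each pair with both targets met exactly.
carrots only: max(322/6, 150/30) = 53.67 servings → $13.42.
strawberries only: max(322/91, 150/39) = 3.846 servings → $4.81.
carrots + strawberries with both tight: 0.4375 servings and 3.51 servings → $4.50.
So the least-cost plan costs $4.50.

$4.50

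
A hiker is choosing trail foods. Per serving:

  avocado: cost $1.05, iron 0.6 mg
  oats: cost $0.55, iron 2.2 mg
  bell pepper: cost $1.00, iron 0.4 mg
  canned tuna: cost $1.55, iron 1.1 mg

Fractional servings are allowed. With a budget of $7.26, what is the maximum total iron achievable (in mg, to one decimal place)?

Iron per dollar: oats 4, canned tuna 0.7097, avocado 0.5714, bell pepper 0.4.
With no serving limits, spend the whole cost allowance on oats: $7.26 / $0.55 × 2.2 mg = 29.0 mg.

29.0 mg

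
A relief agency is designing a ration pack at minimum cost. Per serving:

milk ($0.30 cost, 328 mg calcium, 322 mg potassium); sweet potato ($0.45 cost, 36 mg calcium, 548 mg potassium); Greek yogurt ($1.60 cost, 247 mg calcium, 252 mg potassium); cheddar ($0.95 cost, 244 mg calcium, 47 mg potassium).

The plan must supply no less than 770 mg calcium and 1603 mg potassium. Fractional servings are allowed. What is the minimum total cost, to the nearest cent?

milk only: max(770/328, 1603/322) = 4.978 servings → $1.49.
sweet potato only: max(770/36, 1603/548) = 21.39 servings → $9.62.
Greek yogurt only: max(770/247, 1603/252) = 6.361 servings → $10.18.
cheddar only: max(770/244, 1603/47) = 34.11 servings → $32.40.
milk + sweet potato with both tight: 2.166 servings and 1.652 servings → $1.39.
milk + Greek yogurt with both targets exact would need a negative amount; discard.
milk + cheddar with both targets exact would need a negative amount; discard.
sweet potato + Greek yogurt with both tight: 1.599 servings and 2.884 servings → $5.33.
sweet potato + cheddar with both tight: 2.689 servings and 2.759 servings → $3.83.
Greek yogurt + cheddar: the both-tight solution has a negative serving — not a feasible corner.
So the least-cost plan costs $1.39.

$1.39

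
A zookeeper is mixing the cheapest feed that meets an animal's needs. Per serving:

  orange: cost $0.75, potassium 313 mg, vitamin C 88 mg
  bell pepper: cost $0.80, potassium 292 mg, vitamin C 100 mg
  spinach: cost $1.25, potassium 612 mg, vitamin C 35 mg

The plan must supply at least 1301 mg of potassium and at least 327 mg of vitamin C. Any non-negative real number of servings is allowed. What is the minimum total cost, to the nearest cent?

Minimising a linear cost over {potassium ≥ 1301, vitamin C ≥ 327, servings ≥ 0} — the optimum is at a vertex, using one or two foods.
orange only: max(1301/313, 327/88) = 4.157 servings → $3.12.
bell pepper only: max(1301/292, 327/100) = 4.455 servings → $3.56.
spinach only: max(1301/612, 327/35) = 9.343 servings → $11.68.
orange + bell pepper: intersection lies outside the first quadrant.
orange + spinach with both tight: 3.603 servings and 0.2829 servings → $3.06.
bell pepper + spinach with both tight: 3.032 servings and 0.679 servings → $3.27.
The minimum over all feasible corners is $3.06.

$3.06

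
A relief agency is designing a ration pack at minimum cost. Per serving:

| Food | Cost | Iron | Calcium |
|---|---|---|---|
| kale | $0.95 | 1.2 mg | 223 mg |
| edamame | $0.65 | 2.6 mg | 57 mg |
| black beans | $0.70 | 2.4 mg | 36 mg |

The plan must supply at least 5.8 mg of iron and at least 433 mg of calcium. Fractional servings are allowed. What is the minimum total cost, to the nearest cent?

$2.46

kale only: max(5.8/1.2, 433/223) = 4.833 servings → $4.59.
edamame only: max(5.8/2.6, 433/57) = 7.596 servings → $4.94.
black beans only: max(5.8/2.4, 433/36) = 12.03 servings → $8.42.
kale + edamame with both tight: 1.555 servings and 1.513 servings → $2.46.
kale + black beans with both tight: 1.688 servings and 1.573 servings → $2.70.
edamame + black beans: intersection lies outside the first quadrant.
The minimum over all feasible corners is $2.46.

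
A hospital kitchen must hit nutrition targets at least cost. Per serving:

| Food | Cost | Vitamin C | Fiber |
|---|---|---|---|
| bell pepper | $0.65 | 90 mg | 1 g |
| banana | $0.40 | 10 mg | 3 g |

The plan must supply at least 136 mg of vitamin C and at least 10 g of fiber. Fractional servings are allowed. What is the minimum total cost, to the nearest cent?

$1.95

This is a tiny linear program; its minimum lies at a vertex of the feasible set. List the vertices and price them.
bell pepper only: max(136/90, 10/1) = 10 servings → $6.50.
banana only: max(136/10, 10/3) = 13.6 servings → $5.44.
bell pepper + banana with both tight: 1.185 servings and 2.938 servings → $1.95.
The minimum over all feasible corners is $1.95.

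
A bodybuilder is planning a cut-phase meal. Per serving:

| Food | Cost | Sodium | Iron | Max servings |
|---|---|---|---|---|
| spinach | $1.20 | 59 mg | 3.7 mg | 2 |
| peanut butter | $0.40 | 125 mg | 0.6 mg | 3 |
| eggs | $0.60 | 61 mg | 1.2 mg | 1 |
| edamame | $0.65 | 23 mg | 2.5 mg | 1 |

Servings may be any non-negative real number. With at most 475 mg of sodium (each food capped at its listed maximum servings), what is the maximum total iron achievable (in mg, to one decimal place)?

12.4 mg

Iron per mg sodium: edamame 0.1087, spinach 0.06271, eggs 0.01967, peanut butter 0.0048.
Take 1 serving of edamame: uses 23 mg sodium, +2.5 mg iron (running total 2.5 mg).
Take 2 servings of spinach: uses 118 mg sodium, +7.4 mg iron (running total 9.9 mg).
Take 1 serving of eggs: uses 61 mg sodium, +1.2 mg iron (running total 11.1 mg).
Take 2.184 servings of peanut butter: uses 273 mg sodium, +1.3 mg iron (running total 12.4 mg).
Greedy by best ratio exhausts the sodium allowance optimally: 12.4 mg.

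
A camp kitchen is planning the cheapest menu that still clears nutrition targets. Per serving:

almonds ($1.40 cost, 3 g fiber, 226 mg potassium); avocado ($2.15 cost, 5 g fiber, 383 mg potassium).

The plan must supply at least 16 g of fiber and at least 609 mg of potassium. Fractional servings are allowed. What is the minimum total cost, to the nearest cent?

A basic optimal solution has at most two foods positive. Try each food alone and each pair with both targets met exactly.
almonds only: max(16/3, 609/226) = 5.333 servings → $7.47.
avocado only: max(16/5, 609/383) = 3.2 servings → $6.88.
almonds + avocado: intersection lies outside the first quadrant.
Cheapest feasible corner: $6.88.

$6.88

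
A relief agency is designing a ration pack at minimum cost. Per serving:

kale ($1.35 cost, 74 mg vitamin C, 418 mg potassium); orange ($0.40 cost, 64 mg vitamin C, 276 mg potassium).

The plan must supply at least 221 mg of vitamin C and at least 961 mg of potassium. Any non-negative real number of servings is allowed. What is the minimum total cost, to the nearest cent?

$1.39

Minimising a linear cost over {vitamin C ≥ 221, potassium ≥ 961, servings ≥ 0} — the optimum is at a vertex, using one or two foods.
kale only: max(221/74, 961/418) = 2.986 servings → $4.03.
orange only: max(221/64, 961/276) = 3.482 servings → $1.39.
kale + orange with both tight: 0.08028 servings and 3.36 servings → $1.45.
Cheapest feasible corner: $1.39.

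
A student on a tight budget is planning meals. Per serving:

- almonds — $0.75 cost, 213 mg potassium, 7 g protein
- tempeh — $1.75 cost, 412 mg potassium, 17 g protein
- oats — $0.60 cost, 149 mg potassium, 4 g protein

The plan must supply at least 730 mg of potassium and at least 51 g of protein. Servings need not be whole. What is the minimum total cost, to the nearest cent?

$5.25

Check every corner: each single food scaled to meet both minima, and each pair solved so both constraints bind.
almonds only: max(730/213, 51/7) = 7.286 servings → $5.46.
tempeh only: max(730/412, 51/17) = 3 servings → $5.25.
oats only: max(730/149, 51/4) = 12.75 servings → $7.65.
almonds + tempeh with both targets exact would need a negative amount; discard.
almonds + oats with both targets exact would need a negative amount; discard.
tempeh + oats: the both-tight solution has a negative serving — not a feasible corner.
The minimum over all feasible corners is $5.25.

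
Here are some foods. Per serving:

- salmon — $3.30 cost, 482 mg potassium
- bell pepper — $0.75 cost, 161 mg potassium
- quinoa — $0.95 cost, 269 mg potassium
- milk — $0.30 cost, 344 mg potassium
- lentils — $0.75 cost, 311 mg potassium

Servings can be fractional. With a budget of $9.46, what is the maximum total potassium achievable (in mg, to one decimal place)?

Potassium per dollar: milk 1147, lentils 414.7, quinoa 283.2, bell pepper 214.7, salmon 146.1.
With no serving limits, spend the whole cost allowance on milk: $9.46 / $0.30 × 344 mg = 10847.5 mg.

10847.5 mg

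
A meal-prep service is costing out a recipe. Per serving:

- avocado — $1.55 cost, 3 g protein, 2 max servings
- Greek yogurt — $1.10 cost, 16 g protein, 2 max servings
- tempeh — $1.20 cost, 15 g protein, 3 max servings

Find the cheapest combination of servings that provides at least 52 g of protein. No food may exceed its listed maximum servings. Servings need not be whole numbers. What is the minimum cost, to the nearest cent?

$3.80

Cost per g of protein: Greek yogurt $0.0688, tempeh $0.0800, avocado $0.5167.
Take 2 servings of Greek yogurt: +32.0 g protein for $2.20 (total $2.20, still need 20.0 g).
Take 1.333 servings of tempeh: +20.0 g protein for $1.60 (total $3.80, still need 0.0 g).
Greedy by cheapest-per-g is optimal for a single linear constraint, so the minimum cost is $3.80.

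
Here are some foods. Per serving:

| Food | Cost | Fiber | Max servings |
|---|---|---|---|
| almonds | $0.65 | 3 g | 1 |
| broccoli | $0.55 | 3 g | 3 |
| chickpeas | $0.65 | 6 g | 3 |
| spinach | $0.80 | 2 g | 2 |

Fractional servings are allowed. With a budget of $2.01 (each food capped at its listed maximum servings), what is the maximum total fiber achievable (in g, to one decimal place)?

18.3 g

Fiber per dollar: chickpeas 9.231, broccoli 5.455, almonds 4.615, spinach 2.5.
Take 3 servings of chickpeas: spends $1.95, +18.0 g fiber (running total 18.0 g).
Take 0.1091 servings of broccoli: spends $0.06, +0.3 g fiber (running total 18.3 g).
Greedy by best ratio exhausts the cost allowance optimally: 18.3 g.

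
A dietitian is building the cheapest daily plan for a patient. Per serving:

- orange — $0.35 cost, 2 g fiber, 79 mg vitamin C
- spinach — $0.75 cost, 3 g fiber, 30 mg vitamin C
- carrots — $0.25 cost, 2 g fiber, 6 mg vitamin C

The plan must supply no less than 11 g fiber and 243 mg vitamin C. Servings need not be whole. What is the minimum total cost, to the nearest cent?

orange only: max(11/2, 243/79) = 5.5 servings → $1.93.
spinach only: max(11/3, 243/30) = 8.1 servings → $6.08.
carrots only: max(11/2, 243/6) = 40.5 servings → $10.12.
orange + spinach with both tight: 2.254 servings and 2.164 servings → $2.41.
orange + carrots with both tight: 2.877 servings and 2.623 servings → $1.66.
spinach + carrots: intersection lies outside the first quadrant.
The minimum over all feasible corners is $1.66.

$1.66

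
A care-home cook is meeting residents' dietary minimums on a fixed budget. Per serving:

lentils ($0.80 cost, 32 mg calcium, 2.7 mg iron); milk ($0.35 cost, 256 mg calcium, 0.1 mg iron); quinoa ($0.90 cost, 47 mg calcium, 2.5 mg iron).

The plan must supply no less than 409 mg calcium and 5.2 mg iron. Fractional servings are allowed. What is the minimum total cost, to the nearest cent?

This is a tiny linear program; its minimum lies at a vertex of the feasible set. List the vertices and price them.
lentils only: max(409/32, 5.2/2.7) = 12.78 servings → $10.22.
milk only: max(409/256, 5.2/0.1) = 52 servings → $18.20.
quinoa only: max(409/47, 5.2/2.5) = 8.702 servings → $7.83.
lentils + milk with both tight: 1.875 servings and 1.363 servings → $1.98.
lentils + quinoa with both targets exact would need a negative amount; discard.
milk + quinoa with both tight: 1.225 servings and 2.031 servings → $2.26.
The minimum over all feasible corners is $1.98.

$1.98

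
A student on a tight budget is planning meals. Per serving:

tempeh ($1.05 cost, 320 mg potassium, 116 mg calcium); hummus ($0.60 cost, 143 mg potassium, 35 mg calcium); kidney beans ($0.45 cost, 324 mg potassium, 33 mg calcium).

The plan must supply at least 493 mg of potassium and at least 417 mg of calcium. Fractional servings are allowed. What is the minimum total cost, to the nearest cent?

$3.77

Two binding constraints pin down two serving amounts, so the optimal mix uses at most two foods. The candidates are each food alone (scaled to the tighter of potassium/calcium) and each pair with both constraints tight.
tempeh only: max(493/320, 417/116) = 3.595 servings → $3.77.
hummus only: max(493/143, 417/35) = 11.91 servings → $7.15.
kidney beans only: max(493/324, 417/33) = 12.64 servings → $5.69.
tempeh + hummus: intersection lies outside the first quadrant.
tempeh + kidney beans with both targets exact would need a negative amount; discard.
hummus + kidney beans: the both-tight solution has a negative serving — not a feasible corner.
So the least-cost plan costs $3.77.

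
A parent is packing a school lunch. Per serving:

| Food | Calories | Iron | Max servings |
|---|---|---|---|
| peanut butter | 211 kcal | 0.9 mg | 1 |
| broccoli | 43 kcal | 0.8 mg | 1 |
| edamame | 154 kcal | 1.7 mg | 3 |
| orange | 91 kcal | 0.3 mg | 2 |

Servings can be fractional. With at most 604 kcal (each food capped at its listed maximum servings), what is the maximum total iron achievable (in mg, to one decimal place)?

Iron per kcal: broccoli 0.0186, edamame 0.01104, peanut butter 0.004265, orange 0.003297.
Take 1 serving of broccoli: uses 43 kcal, +0.8 mg iron (running total 0.8 mg).
Take 3 servings of edamame: uses 462 kcal, +5.1 mg iron (running total 5.9 mg).
Take 0.4692 servings of peanut butter: uses 99 kcal, +0.4 mg iron (running total 6.3 mg).
Greedy by best ratio exhausts the calories allowance optimally: 6.3 mg.

6.3 mg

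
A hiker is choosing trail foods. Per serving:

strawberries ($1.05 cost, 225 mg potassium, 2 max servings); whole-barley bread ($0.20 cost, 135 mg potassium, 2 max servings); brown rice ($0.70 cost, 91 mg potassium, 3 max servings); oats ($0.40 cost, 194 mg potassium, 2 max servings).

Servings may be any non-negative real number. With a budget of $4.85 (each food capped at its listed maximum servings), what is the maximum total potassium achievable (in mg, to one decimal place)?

Potassium per dollar: whole-barley bread 675, oats 485, strawberries 214.3, brown rice 130.
Take 2 servings of whole-barley bread: spends $0.40, +270.0 mg potassium (running total 270.0 mg).
Take 2 servings of oats: spends $0.80, +388.0 mg potassium (running total 658.0 mg).
Take 2 servings of strawberries: spends $2.10, +450.0 mg potassium (running total 1108.0 mg).
Take 2.214 servings of brown rice: spends $1.55, +201.5 mg potassium (running total 1309.5 mg).
Filling greedily by potassium-per-dollar is optimal for one linear limit, giving 1309.5 mg.

1309.5 mg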